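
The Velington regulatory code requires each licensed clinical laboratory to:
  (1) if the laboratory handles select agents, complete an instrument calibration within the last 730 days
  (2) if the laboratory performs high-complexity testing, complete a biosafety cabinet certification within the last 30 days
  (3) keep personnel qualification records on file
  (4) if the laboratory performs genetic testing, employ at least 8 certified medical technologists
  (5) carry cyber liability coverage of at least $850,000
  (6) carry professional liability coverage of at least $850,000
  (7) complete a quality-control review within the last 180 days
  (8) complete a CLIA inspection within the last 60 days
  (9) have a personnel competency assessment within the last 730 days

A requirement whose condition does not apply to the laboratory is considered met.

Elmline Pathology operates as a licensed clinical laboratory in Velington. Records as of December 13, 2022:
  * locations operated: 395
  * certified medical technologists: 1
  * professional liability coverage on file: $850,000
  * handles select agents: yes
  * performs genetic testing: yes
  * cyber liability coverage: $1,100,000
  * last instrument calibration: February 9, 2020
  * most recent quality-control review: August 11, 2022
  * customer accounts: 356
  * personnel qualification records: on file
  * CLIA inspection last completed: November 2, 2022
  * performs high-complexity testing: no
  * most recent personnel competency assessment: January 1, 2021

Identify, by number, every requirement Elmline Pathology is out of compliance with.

1, 4

1. condition 'handles select agents' holds; instrument calibration 1038 days ago vs limit 730 → not met
2. condition 'performs high-complexity testing' does not hold → requirement n/a → met
3. personnel qualification records present → met
4. condition 'performs genetic testing' holds; certified medical technologists 1 < 8 → not met
5. cyber liability coverage $1,100,000 ≥ $850,000 → met
6. professional liability coverage $850,000 ≥ $850,000 → met
7. quality-control review 124 days ago vs limit 180 → met
8. CLIA inspection 41 days ago vs limit 60 → met
9. personnel competency assessment 711 days ago vs limit 730 → met
Not met: 1, 4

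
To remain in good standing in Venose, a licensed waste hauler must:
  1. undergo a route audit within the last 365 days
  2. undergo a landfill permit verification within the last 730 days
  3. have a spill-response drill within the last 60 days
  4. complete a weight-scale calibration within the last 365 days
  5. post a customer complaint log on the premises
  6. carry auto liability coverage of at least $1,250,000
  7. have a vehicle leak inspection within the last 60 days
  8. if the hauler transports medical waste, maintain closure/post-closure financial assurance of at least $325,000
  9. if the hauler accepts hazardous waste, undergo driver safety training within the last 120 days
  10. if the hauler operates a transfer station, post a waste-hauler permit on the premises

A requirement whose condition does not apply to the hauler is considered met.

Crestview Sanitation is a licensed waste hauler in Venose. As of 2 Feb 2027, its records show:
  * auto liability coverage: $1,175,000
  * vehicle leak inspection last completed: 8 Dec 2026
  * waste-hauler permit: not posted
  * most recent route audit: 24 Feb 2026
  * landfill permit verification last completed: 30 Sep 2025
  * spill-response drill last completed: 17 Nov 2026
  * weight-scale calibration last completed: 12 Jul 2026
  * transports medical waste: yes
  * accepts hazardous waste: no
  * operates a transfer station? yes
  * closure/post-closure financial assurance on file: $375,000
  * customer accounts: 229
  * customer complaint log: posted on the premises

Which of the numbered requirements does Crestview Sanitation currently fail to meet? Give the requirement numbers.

3, 6, 10

1. route audit 343 days ago vs limit 365 → met
2. landfill permit verification 490 days ago vs limit 730 → met
3. spill-response drill 77 days ago vs limit 60 → not met
4. weight-scale calibration 205 days ago vs limit 365 → met
5. customer complaint log present → met
6. auto liability coverage $1,175,000 < $1,250,000 → not met
7. vehicle leak inspection 56 days ago vs limit 60 → met
8. condition 'transports medical waste' holds; closure/post-closure financial assurance $375,000 ≥ $325,000 → met
9. condition 'accepts hazardous waste' does not hold → requirement n/a → met
10. condition 'operates a transfer station' holds; waste-hauler permit absent → not met
Not met: 3, 6, 10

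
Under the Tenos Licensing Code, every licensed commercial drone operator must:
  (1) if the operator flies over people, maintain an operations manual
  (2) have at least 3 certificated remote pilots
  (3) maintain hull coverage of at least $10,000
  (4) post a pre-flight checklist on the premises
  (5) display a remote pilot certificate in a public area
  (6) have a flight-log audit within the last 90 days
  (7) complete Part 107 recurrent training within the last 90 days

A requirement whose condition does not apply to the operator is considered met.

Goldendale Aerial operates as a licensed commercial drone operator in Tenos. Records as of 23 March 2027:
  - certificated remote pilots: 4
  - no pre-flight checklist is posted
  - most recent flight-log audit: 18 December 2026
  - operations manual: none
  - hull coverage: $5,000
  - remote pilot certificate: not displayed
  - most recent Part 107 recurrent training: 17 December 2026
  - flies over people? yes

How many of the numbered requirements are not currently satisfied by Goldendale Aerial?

6

1. condition 'flies over people' holds; operations manual absent → not met
2. certificated remote pilots 4 ≥ 3 → met
3. hull coverage $5,000 < $10,000 → not met
4. pre-flight checklist absent → not met
5. remote pilot certificate absent → not met
6. flight-log audit 95 days ago vs limit 90 → not met
7. Part 107 recurrent training 96 days ago vs limit 90 → not met
Not met: 6 of 7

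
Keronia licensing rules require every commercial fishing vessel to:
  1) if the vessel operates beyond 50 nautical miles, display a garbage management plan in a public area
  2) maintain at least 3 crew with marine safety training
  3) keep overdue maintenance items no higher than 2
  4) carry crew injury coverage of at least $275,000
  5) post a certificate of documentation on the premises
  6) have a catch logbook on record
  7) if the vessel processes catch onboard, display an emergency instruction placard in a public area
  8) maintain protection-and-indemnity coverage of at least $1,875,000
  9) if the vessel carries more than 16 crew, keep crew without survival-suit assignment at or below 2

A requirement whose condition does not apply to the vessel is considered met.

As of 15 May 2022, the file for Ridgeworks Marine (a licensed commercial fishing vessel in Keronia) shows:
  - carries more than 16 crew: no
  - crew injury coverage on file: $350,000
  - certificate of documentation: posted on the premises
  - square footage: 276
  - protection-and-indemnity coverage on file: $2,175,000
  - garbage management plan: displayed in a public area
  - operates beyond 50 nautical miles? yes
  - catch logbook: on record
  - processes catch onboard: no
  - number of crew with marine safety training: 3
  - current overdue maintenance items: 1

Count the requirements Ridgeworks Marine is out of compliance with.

1. condition 'operates beyond 50 nautical miles' holds; garbage management plan present → met
2. crew with marine safety training 3 ≥ 3 → met
3. overdue maintenance items 1 ≤ 2 → met
4. crew injury coverage $350,000 ≥ $275,000 → met
5. certificate of documentation present → met
6. catch logbook present → met
7. condition 'processes catch onboard' does not hold → requirement n/a → met
8. protection-and-indemnity coverage $2,175,000 ≥ $1,875,000 → met
9. condition 'carries more than 16 crew' does not hold → requirement n/a → met
Not met: 0 of 9

0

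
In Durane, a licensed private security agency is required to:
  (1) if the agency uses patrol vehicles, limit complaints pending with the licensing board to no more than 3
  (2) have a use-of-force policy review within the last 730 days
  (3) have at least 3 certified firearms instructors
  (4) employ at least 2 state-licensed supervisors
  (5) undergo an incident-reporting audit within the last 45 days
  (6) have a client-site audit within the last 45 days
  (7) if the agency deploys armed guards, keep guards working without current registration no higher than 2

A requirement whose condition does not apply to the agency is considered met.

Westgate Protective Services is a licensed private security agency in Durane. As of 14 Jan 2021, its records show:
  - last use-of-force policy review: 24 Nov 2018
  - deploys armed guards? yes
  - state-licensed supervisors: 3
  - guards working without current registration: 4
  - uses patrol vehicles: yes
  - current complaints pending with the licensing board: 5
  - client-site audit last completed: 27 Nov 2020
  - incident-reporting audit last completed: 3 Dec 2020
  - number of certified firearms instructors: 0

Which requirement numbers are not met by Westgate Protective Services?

1, 2, 3, 6, 7

1. condition 'uses patrol vehicles' holds; complaints pending with the licensing board 5 > 3 → not met
2. use-of-force policy review 782 days ago vs limit 730 → not met
3. certified firearms instructors 0 < 3 → not met
4. state-licensed supervisors 3 ≥ 2 → met
5. incident-reporting audit 42 days ago vs limit 45 → met
6. client-site audit 48 days ago vs limit 45 → not met
7. condition 'deploys armed guards' holds; guards working without current registration 4 > 2 → not met
Not met: 1, 2, 3, 6, 7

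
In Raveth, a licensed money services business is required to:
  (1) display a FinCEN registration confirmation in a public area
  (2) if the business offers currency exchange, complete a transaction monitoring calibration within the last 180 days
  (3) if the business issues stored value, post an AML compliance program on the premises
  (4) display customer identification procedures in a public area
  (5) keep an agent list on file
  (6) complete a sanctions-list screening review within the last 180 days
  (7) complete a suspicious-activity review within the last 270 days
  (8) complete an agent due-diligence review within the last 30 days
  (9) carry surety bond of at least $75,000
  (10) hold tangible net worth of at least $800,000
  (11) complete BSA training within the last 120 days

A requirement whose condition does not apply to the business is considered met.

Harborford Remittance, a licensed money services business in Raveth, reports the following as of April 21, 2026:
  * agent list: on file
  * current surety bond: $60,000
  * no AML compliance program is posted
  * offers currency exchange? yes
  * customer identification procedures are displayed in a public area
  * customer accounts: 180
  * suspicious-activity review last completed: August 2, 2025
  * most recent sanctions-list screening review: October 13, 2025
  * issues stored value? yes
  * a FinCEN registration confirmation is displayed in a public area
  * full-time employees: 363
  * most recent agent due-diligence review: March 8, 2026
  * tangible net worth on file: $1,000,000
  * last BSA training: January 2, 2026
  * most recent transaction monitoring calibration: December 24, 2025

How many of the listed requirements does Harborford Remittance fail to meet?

4

1. FinCEN registration confirmation present → met
2. condition 'offers currency exchange' holds; transaction monitoring calibration 118 days ago vs limit 180 → met
3. condition 'issues stored value' holds; AML compliance program absent → not met
4. customer identification procedures present → met
5. agent list present → met
6. sanctions-list screening review 190 days ago vs limit 180 → not met
7. suspicious-activity review 262 days ago vs limit 270 → met
8. agent due-diligence review 44 days ago vs limit 30 → not met
9. surety bond $60,000 < $75,000 → not met
10. tangible net worth $1,000,000 ≥ $800,000 → met
11. BSA training 109 days ago vs limit 120 → met
Not met: 4 of 11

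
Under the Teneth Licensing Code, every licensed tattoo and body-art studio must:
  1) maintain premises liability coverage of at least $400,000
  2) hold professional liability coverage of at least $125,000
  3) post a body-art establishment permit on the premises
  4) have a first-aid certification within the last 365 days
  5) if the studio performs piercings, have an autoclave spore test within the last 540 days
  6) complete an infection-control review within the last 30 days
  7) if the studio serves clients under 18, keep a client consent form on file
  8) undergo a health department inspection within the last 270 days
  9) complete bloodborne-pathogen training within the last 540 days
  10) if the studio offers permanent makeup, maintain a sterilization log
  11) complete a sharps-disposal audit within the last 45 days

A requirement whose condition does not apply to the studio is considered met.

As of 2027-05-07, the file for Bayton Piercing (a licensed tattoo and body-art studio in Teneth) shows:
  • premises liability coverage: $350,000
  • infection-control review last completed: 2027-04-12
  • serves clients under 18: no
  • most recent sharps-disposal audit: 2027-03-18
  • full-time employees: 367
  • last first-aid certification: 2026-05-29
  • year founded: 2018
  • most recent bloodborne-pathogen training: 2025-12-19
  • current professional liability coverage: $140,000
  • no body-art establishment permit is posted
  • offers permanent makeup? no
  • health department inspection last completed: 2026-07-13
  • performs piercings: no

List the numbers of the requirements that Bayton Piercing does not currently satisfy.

1. premises liability coverage $350,000 < $400,000 → not met
2. professional liability coverage $140,000 ≥ $125,000 → met
3. body-art establishment permit absent → not met
4. first-aid certification 343 days ago vs limit 365 → met
5. condition 'performs piercings' does not hold → requirement n/a → met
6. infection-control review 25 days ago vs limit 30 → met
7. condition 'serves clients under 18' does not hold → requirement n/a → met
8. health department inspection 298 days ago vs limit 270 → not met
9. bloodborne-pathogen training 504 days ago vs limit 540 → met
10. condition 'offers permanent makeup' does not hold → requirement n/a → met
11. sharps-disposal audit 50 days ago vs limit 45 → not met
Not met: 1, 3, 8, 11

1, 3, 8, 11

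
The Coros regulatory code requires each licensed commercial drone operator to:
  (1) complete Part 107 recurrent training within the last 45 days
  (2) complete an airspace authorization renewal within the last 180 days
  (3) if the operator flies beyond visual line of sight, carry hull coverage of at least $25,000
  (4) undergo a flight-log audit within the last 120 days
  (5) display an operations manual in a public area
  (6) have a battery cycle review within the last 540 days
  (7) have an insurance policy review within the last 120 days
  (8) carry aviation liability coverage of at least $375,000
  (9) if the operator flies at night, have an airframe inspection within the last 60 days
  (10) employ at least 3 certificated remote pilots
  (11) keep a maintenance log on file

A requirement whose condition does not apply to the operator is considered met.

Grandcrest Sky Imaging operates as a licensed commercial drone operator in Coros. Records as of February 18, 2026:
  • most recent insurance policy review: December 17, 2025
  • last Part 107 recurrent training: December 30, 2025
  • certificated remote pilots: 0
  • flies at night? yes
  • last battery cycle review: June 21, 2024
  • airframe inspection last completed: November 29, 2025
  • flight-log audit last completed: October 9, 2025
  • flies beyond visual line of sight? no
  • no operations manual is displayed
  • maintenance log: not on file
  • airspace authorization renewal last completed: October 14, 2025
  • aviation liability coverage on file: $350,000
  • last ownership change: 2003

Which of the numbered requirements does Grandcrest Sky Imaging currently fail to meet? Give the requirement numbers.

1, 4, 5, 6, 8, 9, 10, 11

1. Part 107 recurrent training 50 days ago vs limit 45 → not met
2. airspace authorization renewal 127 days ago vs limit 180 → met
3. condition 'flies beyond visual line of sight' does not hold → requirement n/a → met
4. flight-log audit 132 days ago vs limit 120 → not met
5. operations manual absent → not met
6. battery cycle review 607 days ago vs limit 540 → not met
7. insurance policy review 63 days ago vs limit 120 → met
8. aviation liability coverage $350,000 < $375,000 → not met
9. condition 'flies at night' holds; airframe inspection 81 days ago vs limit 60 → not met
10. certificated remote pilots 0 < 3 → not met
11. maintenance log absent → not met
Not met: 1, 4, 5, 6, 8, 9, 10, 11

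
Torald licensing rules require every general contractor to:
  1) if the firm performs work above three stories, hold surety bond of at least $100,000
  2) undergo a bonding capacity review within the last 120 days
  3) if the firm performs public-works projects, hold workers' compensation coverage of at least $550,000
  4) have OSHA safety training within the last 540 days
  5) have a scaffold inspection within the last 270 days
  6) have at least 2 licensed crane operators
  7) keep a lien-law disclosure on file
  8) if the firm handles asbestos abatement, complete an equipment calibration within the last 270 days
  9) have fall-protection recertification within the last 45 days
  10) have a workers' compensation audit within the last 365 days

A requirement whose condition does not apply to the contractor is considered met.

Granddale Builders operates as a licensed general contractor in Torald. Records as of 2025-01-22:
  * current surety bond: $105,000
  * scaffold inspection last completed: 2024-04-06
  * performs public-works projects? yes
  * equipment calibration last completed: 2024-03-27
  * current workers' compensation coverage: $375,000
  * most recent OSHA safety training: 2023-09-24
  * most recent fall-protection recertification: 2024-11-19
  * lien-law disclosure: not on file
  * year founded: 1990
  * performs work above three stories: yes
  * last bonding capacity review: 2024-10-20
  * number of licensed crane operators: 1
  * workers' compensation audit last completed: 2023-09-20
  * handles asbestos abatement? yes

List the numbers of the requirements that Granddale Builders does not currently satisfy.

1. condition 'performs work above three stories' holds; surety bond $105,000 ≥ $100,000 → met
2. bonding capacity review 94 days ago vs limit 120 → met
3. condition 'performs public-works projects' holds; workers' compensation coverage $375,000 < $550,000 → not met
4. OSHA safety training 486 days ago vs limit 540 → met
5. scaffold inspection 291 days ago vs limit 270 → not met
6. licensed crane operators 1 < 2 → not met
7. lien-law disclosure absent → not met
8. condition 'handles asbestos abatement' holds; equipment calibration 301 days ago vs limit 270 → not met
9. fall-protection recertification 64 days ago vs limit 45 → not met
10. workers' compensation audit 490 days ago vs limit 365 → not met
Not met: 3, 5, 6, 7, 8, 9, 10

3, 5, 6, 7, 8, 9, 10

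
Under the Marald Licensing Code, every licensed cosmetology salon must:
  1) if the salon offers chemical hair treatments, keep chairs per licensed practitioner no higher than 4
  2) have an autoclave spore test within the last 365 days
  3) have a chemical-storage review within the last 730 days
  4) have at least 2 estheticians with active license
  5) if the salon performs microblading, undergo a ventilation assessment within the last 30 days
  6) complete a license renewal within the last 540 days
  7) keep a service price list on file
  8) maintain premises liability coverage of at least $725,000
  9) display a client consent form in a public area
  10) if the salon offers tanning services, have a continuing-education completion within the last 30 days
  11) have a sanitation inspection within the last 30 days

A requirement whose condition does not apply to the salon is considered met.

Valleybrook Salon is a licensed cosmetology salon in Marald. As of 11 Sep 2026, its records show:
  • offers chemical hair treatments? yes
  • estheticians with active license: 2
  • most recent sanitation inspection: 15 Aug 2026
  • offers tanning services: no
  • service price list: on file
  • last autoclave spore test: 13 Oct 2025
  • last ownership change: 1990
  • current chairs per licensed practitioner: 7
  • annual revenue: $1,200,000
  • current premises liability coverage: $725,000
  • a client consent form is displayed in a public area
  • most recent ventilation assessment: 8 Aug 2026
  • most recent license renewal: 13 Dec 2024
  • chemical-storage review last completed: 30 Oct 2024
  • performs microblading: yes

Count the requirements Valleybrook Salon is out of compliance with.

3

1. condition 'offers chemical hair treatments' holds; chairs per licensed practitioner 7 > 4 → not met
2. autoclave spore test 333 days ago vs limit 365 → met
3. chemical-storage review 681 days ago vs limit 730 → met
4. estheticians with active license 2 ≥ 2 → met
5. condition 'performs microblading' holds; ventilation assessment 34 days ago vs limit 30 → not met
6. license renewal 637 days ago vs limit 540 → not met
7. service price list present → met
8. premises liability coverage $725,000 ≥ $725,000 → met
9. client consent form present → met
10. condition 'offers tanning services' does not hold → requirement n/a → met
11. sanitation inspection 27 days ago vs limit 30 → met
Not met: 3 of 11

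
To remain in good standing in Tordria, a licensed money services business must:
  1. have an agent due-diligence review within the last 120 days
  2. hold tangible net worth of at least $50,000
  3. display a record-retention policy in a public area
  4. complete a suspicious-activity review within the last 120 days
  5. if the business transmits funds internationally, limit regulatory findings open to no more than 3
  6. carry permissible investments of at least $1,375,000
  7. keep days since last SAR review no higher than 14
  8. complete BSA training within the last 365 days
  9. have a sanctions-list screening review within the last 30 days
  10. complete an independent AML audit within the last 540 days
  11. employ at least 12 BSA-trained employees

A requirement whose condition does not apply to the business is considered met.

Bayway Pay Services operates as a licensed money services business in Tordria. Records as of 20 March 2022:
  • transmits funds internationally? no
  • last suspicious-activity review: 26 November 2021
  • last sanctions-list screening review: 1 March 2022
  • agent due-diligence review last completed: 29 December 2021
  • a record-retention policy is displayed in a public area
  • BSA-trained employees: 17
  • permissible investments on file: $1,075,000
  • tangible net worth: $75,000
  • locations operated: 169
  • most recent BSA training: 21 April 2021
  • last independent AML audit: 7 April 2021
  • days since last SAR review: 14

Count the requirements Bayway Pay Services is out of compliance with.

1. agent due-diligence review 81 days ago vs limit 120 → met
2. tangible net worth $75,000 ≥ $50,000 → met
3. record-retention policy present → met
4. suspicious-activity review 114 days ago vs limit 120 → met
5. condition 'transmits funds internationally' does not hold → requirement n/a → met
6. permissible investments $1,075,000 < $1,375,000 → not met
7. days since last SAR review 14 ≤ 14 → met
8. BSA training 333 days ago vs limit 365 → met
9. sanctions-list screening review 19 days ago vs limit 30 → met
10. independent AML audit 347 days ago vs limit 540 → met
11. BSA-trained employees 17 ≥ 12 → met
Not met: 1 of 11

1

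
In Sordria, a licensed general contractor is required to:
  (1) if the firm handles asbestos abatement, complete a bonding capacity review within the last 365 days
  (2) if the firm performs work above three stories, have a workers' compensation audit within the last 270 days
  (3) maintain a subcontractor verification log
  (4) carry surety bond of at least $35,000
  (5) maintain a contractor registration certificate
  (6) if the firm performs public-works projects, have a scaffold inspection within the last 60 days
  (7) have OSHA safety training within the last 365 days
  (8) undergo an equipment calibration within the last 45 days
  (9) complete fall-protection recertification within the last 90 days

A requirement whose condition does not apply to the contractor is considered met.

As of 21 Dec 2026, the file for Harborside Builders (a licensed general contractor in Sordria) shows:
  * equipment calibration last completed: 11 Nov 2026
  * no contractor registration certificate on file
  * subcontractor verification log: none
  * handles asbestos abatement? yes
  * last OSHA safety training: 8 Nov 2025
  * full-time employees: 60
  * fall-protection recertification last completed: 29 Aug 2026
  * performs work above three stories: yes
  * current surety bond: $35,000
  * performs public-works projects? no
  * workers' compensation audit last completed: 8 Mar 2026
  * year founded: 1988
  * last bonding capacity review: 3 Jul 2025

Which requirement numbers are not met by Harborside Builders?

1, 2, 3, 5, 7, 9

1. condition 'handles asbestos abatement' holds; bonding capacity review 536 days ago vs limit 365 → not met
2. condition 'performs work above three stories' holds; workers' compensation audit 288 days ago vs limit 270 → not met
3. subcontractor verification log absent → not met
4. surety bond $35,000 ≥ $35,000 → met
5. contractor registration certificate absent → not met
6. condition 'performs public-works projects' does not hold → requirement n/a → met
7. OSHA safety training 408 days ago vs limit 365 → not met
8. equipment calibration 40 days ago vs limit 45 → met
9. fall-protection recertification 114 days ago vs limit 90 → not met
Not met: 1, 2, 3, 5, 7, 9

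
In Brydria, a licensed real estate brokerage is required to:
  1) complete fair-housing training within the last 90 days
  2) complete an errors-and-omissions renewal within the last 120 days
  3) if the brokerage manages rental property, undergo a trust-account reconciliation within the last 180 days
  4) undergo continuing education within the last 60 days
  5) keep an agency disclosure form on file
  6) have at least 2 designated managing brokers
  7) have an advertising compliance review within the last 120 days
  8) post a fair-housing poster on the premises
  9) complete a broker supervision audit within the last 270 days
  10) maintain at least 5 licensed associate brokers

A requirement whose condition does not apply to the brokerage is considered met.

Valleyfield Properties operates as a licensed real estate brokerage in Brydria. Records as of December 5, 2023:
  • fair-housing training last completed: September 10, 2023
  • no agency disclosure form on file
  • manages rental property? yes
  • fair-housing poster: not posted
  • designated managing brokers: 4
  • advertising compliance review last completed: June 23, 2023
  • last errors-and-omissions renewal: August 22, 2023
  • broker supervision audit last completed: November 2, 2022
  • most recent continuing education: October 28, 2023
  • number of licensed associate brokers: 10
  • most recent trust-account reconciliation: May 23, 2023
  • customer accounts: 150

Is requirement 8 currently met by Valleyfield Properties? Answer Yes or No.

8. fair-housing poster absent → not met

No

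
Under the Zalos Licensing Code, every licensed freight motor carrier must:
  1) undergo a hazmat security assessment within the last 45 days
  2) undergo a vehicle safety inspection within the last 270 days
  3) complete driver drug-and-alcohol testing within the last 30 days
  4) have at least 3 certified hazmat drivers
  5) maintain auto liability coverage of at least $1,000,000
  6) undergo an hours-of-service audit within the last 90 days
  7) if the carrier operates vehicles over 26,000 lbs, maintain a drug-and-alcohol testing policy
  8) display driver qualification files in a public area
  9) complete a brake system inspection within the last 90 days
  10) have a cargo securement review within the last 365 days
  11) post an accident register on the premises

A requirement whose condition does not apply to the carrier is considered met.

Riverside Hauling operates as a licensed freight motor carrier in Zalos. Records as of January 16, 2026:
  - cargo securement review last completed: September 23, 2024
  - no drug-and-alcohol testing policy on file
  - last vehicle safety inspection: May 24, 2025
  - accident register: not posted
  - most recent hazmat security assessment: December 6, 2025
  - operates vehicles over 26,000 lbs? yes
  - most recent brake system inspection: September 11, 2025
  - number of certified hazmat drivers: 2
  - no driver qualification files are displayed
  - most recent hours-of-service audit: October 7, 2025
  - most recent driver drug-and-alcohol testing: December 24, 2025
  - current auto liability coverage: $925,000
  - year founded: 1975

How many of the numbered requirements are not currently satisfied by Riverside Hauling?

1. hazmat security assessment 41 days ago vs limit 45 → met
2. vehicle safety inspection 237 days ago vs limit 270 → met
3. driver drug-and-alcohol testing 23 days ago vs limit 30 → met
4. certified hazmat drivers 2 < 3 → not met
5. auto liability coverage $925,000 < $1,000,000 → not met
6. hours-of-service audit 101 days ago vs limit 90 → not met
7. condition 'operates vehicles over 26,000 lbs' holds; drug-and-alcohol testing policy absent → not met
8. driver qualification files absent → not met
9. brake system inspection 127 days ago vs limit 90 → not met
10. cargo securement review 480 days ago vs limit 365 → not met
11. accident register absent → not met
Not met: 8 of 11

8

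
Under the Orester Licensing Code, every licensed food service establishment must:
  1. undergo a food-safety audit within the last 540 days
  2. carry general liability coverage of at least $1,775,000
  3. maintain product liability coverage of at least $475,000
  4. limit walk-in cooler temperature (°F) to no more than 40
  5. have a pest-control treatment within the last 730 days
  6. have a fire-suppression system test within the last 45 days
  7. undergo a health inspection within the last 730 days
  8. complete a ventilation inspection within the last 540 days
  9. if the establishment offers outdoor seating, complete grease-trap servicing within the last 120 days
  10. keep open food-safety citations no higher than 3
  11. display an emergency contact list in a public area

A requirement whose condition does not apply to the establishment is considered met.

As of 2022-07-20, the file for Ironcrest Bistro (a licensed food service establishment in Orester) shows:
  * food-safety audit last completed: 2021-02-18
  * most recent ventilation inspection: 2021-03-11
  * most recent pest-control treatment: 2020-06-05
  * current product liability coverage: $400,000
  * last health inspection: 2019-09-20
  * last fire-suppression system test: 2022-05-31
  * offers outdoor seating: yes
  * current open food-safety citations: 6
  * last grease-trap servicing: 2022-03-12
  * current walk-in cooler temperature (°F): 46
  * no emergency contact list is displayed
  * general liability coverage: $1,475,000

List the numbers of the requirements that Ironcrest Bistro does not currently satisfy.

1. food-safety audit 517 days ago vs limit 540 → met
2. general liability coverage $1,475,000 < $1,775,000 → not met
3. product liability coverage $400,000 < $475,000 → not met
4. walk-in cooler temperature (°F) 46 > 40 → not met
5. pest-control treatment 775 days ago vs limit 730 → not met
6. fire-suppression system test 50 days ago vs limit 45 → not met
7. health inspection 1034 days ago vs limit 730 → not met
8. ventilation inspection 496 days ago vs limit 540 → met
9. condition 'offers outdoor seating' holds; grease-trap servicing 130 days ago vs limit 120 → not met
10. open food-safety citations 6 > 3 → not met
11. emergency contact list absent → not met
Not met: 2, 3, 4, 5, 6, 7, 9, 10, 11

2, 3, 4, 5, 6, 7, 9, 10, 11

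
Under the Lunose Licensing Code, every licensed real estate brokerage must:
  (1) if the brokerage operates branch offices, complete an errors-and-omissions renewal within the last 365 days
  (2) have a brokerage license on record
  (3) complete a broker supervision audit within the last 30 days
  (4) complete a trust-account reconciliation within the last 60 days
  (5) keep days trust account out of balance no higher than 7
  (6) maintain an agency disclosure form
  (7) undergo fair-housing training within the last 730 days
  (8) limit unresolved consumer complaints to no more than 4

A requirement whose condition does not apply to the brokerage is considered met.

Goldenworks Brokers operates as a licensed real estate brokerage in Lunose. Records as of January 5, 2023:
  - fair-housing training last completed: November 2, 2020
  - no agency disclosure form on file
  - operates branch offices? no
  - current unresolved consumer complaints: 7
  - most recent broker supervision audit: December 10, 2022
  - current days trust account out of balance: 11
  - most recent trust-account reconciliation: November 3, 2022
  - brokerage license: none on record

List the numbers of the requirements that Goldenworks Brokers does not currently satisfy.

2, 4, 5, 6, 7, 8

1. condition 'operates branch offices' does not hold → requirement n/a → met
2. brokerage license absent → not met
3. broker supervision audit 26 days ago vs limit 30 → met
4. trust-account reconciliation 63 days ago vs limit 60 → not met
5. days trust account out of balance 11 > 7 → not met
6. agency disclosure form absent → not met
7. fair-housing training 794 days ago vs limit 730 → not met
8. unresolved consumer complaints 7 > 4 → not met
Not met: 2, 4, 5, 6, 7, 8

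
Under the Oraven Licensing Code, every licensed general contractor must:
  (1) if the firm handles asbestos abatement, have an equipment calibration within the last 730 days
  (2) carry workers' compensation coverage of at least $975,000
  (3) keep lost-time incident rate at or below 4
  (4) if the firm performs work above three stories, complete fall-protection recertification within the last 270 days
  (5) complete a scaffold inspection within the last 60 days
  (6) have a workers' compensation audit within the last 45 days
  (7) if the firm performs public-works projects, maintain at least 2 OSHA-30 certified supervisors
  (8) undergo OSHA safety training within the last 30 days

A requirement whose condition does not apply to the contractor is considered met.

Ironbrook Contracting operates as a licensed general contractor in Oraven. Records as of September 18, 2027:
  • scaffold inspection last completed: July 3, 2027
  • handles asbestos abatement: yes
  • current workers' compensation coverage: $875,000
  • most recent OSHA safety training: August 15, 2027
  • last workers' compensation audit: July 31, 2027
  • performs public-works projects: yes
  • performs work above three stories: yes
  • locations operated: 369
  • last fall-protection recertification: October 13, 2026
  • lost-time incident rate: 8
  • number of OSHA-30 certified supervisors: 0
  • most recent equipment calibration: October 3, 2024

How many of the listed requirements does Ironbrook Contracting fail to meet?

1. condition 'handles asbestos abatement' holds; equipment calibration 1080 days ago vs limit 730 → not met
2. workers' compensation coverage $875,000 < $975,000 → not met
3. lost-time incident rate 8 > 4 → not met
4. condition 'performs work above three stories' holds; fall-protection recertification 340 days ago vs limit 270 → not met
5. scaffold inspection 77 days ago vs limit 60 → not met
6. workers' compensation audit 49 days ago vs limit 45 → not met
7. condition 'performs public-works projects' holds; OSHA-30 certified supervisors 0 < 2 → not met
8. OSHA safety training 34 days ago vs limit 30 → not met
Not met: 8 of 8

8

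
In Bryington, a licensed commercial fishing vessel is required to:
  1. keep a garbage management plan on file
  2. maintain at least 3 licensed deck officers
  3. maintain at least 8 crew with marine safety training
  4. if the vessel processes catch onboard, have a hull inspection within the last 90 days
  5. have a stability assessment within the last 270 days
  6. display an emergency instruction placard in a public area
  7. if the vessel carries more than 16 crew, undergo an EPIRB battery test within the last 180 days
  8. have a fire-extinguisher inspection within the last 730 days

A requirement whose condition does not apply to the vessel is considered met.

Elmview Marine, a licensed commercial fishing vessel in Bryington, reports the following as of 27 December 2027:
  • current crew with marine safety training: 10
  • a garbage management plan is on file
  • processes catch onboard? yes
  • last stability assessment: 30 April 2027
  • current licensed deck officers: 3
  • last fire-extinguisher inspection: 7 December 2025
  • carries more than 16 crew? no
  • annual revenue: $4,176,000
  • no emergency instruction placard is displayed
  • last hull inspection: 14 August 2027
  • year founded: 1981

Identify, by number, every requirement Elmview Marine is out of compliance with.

4, 6, 8

1. garbage management plan present → met
2. licensed deck officers 3 ≥ 3 → met
3. crew with marine safety training 10 ≥ 8 → met
4. condition 'processes catch onboard' holds; hull inspection 135 days ago vs limit 90 → not met
5. stability assessment 241 days ago vs limit 270 → met
6. emergency instruction placard absent → not met
7. condition 'carries more than 16 crew' does not hold → requirement n/a → met
8. fire-extinguisher inspection 750 days ago vs limit 730 → not met
Not met: 4, 6, 8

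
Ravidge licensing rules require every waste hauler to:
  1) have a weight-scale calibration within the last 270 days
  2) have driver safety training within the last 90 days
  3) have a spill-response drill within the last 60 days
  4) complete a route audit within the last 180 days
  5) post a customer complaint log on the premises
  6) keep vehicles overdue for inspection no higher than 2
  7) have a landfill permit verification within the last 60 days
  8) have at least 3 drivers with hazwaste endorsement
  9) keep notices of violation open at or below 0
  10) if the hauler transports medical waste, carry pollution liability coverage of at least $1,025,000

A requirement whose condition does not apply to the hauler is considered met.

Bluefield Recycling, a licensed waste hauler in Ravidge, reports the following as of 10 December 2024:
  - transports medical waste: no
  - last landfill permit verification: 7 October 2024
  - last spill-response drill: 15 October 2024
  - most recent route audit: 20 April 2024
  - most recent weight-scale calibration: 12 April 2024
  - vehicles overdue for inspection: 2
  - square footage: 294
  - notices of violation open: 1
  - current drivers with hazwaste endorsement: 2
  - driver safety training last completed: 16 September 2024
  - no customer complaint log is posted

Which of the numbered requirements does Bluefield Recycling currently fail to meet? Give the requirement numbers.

1. weight-scale calibration 242 days ago vs limit 270 → met
2. driver safety training 85 days ago vs limit 90 → met
3. spill-response drill 56 days ago vs limit 60 → met
4. route audit 234 days ago vs limit 180 → not met
5. customer complaint log absent → not met
6. vehicles overdue for inspection 2 ≤ 2 → met
7. landfill permit verification 64 days ago vs limit 60 → not met
8. drivers with hazwaste endorsement 2 < 3 → not met
9. notices of violation open 1 > 0 → not met
10. condition 'transports medical waste' does not hold → requirement n/a → met
Not met: 4, 5, 7, 8, 9

4, 5, 7, 8, 9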